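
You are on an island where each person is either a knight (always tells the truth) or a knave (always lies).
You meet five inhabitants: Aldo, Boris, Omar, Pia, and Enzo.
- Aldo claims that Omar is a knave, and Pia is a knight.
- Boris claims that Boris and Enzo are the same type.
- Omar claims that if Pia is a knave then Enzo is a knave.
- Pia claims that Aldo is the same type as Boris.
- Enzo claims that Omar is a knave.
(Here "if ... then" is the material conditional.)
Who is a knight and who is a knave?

Aldo is a knave, so "Omar is a knave, and Pia is a knight" must be False — and it is.
Boris (knight): "Boris and Enzo are the same type" — true. ✓
As a knave, Omar's statement "if Pia is a knave then Enzo is a knave" should be False; it is.
Pia is a knave, and the claim "Aldo is the same type as Boris" is indeed False.
Since Enzo is a knight, "Omar is a knave" needs to be true, which holds.

Aldo is a knave, Boris is a knight, Omar is a knave, Pia is a knave, and Enzo is a knight.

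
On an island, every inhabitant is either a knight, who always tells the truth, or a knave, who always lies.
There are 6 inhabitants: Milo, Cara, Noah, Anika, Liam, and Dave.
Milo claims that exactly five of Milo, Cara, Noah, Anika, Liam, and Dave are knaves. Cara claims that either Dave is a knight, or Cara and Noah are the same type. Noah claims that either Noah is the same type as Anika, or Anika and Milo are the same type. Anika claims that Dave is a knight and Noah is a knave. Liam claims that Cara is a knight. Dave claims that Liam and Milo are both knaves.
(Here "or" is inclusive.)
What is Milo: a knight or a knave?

Milo is a knave.

Consistent assignments: {Milo=knave, Cara=knight, Noah=knight, Anika=knave, Liam=knight, Dave=knave}
In every consistent assignment, Milo is a knave.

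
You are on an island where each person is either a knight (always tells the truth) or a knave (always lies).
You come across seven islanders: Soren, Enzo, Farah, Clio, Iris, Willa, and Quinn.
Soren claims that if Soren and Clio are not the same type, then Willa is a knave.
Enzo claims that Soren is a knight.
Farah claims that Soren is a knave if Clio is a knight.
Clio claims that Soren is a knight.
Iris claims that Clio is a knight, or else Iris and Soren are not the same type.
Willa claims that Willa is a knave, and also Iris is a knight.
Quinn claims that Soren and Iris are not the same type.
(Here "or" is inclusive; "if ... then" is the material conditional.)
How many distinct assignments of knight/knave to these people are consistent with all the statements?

0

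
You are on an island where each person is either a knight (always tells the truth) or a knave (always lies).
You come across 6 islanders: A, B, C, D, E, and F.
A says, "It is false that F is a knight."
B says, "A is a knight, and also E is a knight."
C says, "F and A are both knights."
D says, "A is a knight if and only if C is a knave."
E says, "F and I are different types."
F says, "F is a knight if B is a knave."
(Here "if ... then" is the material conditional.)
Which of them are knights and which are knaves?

A is a knight, B is a knave, C is a knave, D is a knight, E is a knave, and F is a knave.

A (knight): "it is false that F is a knight" — true. ✓
B is a knave, and the claim "A is a knight, and also E is a knight" is indeed false.
C (knave): "F and A are both knights" — false. ✓
D (knight): "A is a knight if and only if C is a knave" — true. ✓
E is a knave; "F and I are different types" is false, as required.
As a knave, F's statement "F is a knight if B is a knave" should be false; it is.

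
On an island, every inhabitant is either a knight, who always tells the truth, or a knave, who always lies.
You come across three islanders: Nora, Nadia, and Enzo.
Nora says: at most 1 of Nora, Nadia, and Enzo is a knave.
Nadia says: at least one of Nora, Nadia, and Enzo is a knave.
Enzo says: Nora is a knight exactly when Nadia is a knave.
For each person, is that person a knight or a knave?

Knights: Nora and Nadia. Knaves: Enzo.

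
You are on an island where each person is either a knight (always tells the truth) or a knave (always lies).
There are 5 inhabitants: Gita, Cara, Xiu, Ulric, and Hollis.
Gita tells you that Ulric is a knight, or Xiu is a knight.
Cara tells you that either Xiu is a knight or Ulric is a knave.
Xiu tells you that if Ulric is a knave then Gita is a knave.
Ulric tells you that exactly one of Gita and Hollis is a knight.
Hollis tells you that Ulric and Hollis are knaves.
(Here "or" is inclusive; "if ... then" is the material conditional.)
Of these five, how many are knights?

4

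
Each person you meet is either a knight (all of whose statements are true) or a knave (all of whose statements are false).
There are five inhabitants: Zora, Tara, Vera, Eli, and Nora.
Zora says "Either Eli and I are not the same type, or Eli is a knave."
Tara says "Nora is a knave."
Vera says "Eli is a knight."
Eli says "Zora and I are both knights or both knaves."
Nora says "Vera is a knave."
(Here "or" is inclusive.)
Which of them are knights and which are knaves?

As a knight, Zora's statement "either Eli and I are not the same type, or Eli is a knave" should be true; it is.
As a knave, Tara's statement "Nora is a knave" should be False; it is.
Vera is a knave; "Eli is a knight" is False, as required.
As a knave, Eli's statement "Zora and I are both knights or both knaves" should be False; it is.
Nora (knight): "Vera is a knave" — true. ✓

Zora is a knight, Tara is a knave, Vera is a knave, Eli is a knave, and Nora is a knight.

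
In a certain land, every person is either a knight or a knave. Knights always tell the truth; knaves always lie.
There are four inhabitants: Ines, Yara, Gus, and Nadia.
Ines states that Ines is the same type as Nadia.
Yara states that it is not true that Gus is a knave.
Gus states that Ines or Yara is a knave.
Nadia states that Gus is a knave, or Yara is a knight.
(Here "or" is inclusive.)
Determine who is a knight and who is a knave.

Ines is a knave, Yara is a knight, Gus is a knight, and Nadia is a knight.

Suppose Ines is a knight. Then Ines's statement "Ines is the same type as Nadia" would have to be true. Checking the 8 ways to assign the others, none is consistent with every speaker.
(For instance, with Yara=knight, Gus=knight, Nadia=knight, Gus's claim "Ines or Yara is a knave" comes out false where it would need to be true.)
So Ines must be a knave, making "Ines is the same type as Nadia" false. Taking Ines=knave, Yara=knight, Gus=knight, Nadia=knight, each remaining statement checks out:
  Yara (knight): "it is not true that Gus is a knave" — true. ✓
  Gus (knight): "Ines or Yara is a knave" — true. ✓
  Nadia (knight): "Gus is a knave, or Yara is a knight" — true. ✓
This is the unique consistent assignment.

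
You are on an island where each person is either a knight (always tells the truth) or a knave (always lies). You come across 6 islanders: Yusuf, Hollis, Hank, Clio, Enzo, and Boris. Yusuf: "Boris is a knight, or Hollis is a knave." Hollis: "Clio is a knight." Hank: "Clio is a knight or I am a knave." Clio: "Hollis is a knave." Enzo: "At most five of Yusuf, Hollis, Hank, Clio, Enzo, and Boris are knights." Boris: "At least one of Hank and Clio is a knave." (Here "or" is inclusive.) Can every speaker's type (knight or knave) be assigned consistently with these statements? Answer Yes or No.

No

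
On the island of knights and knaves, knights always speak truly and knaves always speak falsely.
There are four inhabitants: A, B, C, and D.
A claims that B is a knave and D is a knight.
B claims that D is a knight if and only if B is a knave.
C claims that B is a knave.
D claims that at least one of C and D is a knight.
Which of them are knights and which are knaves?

Knights: B. Knaves: A, C, and D.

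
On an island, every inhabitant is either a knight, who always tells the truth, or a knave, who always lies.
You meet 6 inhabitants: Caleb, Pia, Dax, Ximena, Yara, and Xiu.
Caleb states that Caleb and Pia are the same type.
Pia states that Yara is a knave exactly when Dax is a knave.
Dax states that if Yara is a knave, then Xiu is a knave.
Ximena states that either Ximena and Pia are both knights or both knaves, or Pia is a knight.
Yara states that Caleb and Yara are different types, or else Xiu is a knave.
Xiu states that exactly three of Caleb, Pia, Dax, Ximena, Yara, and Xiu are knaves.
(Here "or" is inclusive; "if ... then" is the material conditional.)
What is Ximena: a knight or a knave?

Consistent assignments: {Caleb=knight, Pia=knight, Dax=knight, Ximena=knight, Yara=knight, Xiu=knave}; {Caleb=knave, Pia=knight, Dax=knight, Ximena=knight, Yara=knight, Xiu=knave}; {Caleb=knave, Pia=knight, Dax=knave, Ximena=knight, Yara=knave, Xiu=knight}
In every consistent assignment, Ximena is a knight.

Ximena is a knight.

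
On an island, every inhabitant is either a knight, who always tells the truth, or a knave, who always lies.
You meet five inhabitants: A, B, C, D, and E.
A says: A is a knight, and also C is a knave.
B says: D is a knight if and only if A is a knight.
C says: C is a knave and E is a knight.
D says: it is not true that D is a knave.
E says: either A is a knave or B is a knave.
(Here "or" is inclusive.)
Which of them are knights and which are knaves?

A is a knight, B is a knight, C is a knave, D is a knight, and E is a knave.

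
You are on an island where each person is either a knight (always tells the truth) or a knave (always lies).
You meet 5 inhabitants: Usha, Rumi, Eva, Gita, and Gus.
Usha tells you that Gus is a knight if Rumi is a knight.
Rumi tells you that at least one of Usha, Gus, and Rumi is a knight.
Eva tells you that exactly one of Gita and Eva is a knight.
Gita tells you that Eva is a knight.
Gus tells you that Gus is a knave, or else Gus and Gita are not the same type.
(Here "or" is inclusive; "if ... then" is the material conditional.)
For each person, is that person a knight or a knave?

Knights: Usha, Rumi, and Gus. Knaves: Eva and Gita.

Since Usha is a knight, "Gus is a knight if Rumi is a knight" needs to be True, which holds.
As a knight, Rumi's statement "at least one of Usha, Gus, and Rumi is a knight" should be True; it is.
Eva is a knave, so "exactly one of Gita and Eva is a knight" must be false — and it is.
As a knave, Gita's statement "Eva is a knight" should be false; it is.
Since Gus is a knight, "Gus is a knave, or else Gus and Gita are not the same type" needs to be True, which holds.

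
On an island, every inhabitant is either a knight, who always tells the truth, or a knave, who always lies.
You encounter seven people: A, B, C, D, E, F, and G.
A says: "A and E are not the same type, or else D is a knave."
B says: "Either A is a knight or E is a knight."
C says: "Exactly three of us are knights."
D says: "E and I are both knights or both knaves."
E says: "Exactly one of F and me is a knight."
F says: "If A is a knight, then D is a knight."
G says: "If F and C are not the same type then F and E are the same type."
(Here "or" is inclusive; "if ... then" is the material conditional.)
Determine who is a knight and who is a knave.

A is a knight, B is a knight, C is a knave, D is a knave, E is a knight, F is a knave, and G is a knight.

A is a knight, and the claim "A and E are not the same type, or else D is a knave" is indeed true.
Since B is a knight, "either A is a knight or E is a knight" needs to be true, which holds.
C is a knave, so "exactly three of us are knights" must be False — and it is.
D (knave): "E and I are both knights or both knaves" — False. ✓
Since E is a knight, "exactly one of F and me is a knight" needs to be true, which holds.
As a knave, F's statement "if A is a knight, then D is a knight" should be False; it is.
As a knight, G's statement "if F and C are not the same type then F and E are the same type" should be true; it is.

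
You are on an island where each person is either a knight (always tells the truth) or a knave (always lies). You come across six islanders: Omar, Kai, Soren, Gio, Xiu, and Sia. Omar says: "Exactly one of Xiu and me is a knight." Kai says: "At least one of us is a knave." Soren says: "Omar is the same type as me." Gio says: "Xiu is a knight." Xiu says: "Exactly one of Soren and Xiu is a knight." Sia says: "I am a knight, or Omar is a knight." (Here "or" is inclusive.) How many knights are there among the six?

The unique consistent assignment is Omar=knight, Kai=knight, Soren=knave, Gio=knave, Xiu=knave, Sia=knight.
That has 3 knights.

3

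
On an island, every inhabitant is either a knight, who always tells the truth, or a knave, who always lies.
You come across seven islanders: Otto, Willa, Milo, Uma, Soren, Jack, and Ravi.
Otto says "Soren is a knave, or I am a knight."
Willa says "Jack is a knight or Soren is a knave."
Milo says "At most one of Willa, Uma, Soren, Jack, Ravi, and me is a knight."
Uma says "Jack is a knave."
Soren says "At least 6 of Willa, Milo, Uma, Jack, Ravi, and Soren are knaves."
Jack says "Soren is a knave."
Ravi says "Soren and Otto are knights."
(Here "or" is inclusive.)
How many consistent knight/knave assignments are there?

Consistent assignments:
  Otto=knight, Willa=knight, Milo=knave, Uma=knave, Soren=knave, Jack=knight, Ravi=knave

1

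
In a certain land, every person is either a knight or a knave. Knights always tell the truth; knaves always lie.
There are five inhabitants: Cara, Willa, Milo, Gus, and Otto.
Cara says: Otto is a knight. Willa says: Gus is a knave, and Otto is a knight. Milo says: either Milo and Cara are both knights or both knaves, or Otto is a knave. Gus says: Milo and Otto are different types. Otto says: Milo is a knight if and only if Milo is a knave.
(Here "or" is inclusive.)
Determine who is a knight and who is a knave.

Cara is a knave, Willa is a knave, Milo is a knight, Gus is a knight, and Otto is a knave.

Suppose Cara is a knight. Then Cara's statement "Otto is a knight" would have to be true. Checking the 16 ways to assign the others, none is consistent with every speaker.
(For instance, with Willa=knave, Milo=knight, Gus=knight, Otto=knave, Cara's claim "Otto is a knight" comes out false where it would need to be true.)
So Cara must be a knave, making "Otto is a knight" false. Taking Cara=knave, Willa=knave, Milo=knight, Gus=knight, Otto=knave, each remaining statement checks out:
  Willa (knave): "Gus is a knave, and Otto is a knight" — false. ✓
  Milo (knight): "either Milo and Cara are both knights or both knaves, or Otto is a knave" — true. ✓
  Gus (knight): "Milo and Otto are different types" — true. ✓
  Otto (knave): "Milo is a knight if and only if Milo is a knave" — false. ✓
This is the unique consistent assignment.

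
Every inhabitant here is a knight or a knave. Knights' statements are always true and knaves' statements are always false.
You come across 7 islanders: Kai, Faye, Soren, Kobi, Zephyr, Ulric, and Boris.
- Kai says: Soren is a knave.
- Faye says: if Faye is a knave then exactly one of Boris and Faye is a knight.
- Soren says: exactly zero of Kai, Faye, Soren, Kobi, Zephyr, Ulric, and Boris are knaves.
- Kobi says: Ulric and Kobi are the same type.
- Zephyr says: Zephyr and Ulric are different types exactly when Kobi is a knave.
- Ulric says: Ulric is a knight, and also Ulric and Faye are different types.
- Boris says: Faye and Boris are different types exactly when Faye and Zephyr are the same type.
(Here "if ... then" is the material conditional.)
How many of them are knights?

3

The unique consistent assignment is Kai=knight, Faye=knave, Soren=knave, Kobi=knight, Zephyr=knave, Ulric=knight, Boris=knave.
That has 3 knights.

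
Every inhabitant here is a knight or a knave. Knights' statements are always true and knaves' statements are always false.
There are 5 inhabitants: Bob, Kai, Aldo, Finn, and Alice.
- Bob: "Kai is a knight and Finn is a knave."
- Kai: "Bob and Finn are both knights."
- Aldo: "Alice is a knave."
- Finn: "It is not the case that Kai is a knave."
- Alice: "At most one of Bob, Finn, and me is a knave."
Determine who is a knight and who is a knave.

Bob is a knave, Kai is a knave, Aldo is a knight, Finn is a knave, and Alice is a knave.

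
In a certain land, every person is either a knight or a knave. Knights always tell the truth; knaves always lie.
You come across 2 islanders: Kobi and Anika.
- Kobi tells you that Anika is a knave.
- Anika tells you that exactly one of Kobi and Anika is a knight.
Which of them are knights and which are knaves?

Kobi is a knave and Anika is a knight.

Suppose Kobi is a knight. Then Kobi's statement "Anika is a knave" would have to be true. Checking the 2 ways to assign the others, none is consistent with every speaker.
(For instance, with Anika=knight, Kobi's claim "Anika is a knave" comes out false where it would need to be true.)
So Kobi must be a knave, making "Anika is a knave" false. Taking Kobi=knave, Anika=knight, each remaining statement checks out:
  Anika (knight): "exactly one of Kobi and Anika is a knight" — true. ✓
This is the unique consistent assignment.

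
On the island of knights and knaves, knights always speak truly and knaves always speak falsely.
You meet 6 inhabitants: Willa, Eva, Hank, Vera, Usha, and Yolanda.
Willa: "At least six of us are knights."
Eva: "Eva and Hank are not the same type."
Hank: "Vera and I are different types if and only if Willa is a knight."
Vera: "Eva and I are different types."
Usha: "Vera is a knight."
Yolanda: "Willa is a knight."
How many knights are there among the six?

2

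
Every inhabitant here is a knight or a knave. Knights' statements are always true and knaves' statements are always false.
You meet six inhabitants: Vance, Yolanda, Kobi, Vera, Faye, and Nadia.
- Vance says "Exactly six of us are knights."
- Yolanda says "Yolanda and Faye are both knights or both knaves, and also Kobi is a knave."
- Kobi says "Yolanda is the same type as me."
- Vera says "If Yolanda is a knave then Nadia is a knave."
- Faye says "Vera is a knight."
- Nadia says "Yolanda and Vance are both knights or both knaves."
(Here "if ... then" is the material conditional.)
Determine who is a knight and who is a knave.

Vance is a knave, Yolanda is a knight, Kobi is a knave, Vera is a knight, Faye is a knight, and Nadia is a knave.

Vance is a knave, and the claim "exactly six of us are knights" is indeed False.
As a knight, Yolanda's statement "Yolanda and Faye are both knights or both knaves, and also Kobi is a knave" should be True; it is.
As a knave, Kobi's statement "Yolanda is the same type as me" should be False; it is.
Since Vera is a knight, "if Yolanda is a knave then Nadia is a knave" needs to be True, which holds.
Faye is a knight; "Vera is a knight" is True, as required.
Nadia is a knave; "Yolanda and Vance are both knights or both knaves" is False, as required.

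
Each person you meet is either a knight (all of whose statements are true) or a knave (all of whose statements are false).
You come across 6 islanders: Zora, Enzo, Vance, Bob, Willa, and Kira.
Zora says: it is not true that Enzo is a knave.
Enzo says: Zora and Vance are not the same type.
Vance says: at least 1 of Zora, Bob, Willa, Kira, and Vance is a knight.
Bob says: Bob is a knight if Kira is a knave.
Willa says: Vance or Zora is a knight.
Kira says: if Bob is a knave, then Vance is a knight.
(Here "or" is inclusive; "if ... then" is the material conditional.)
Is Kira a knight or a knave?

Kira is a knave.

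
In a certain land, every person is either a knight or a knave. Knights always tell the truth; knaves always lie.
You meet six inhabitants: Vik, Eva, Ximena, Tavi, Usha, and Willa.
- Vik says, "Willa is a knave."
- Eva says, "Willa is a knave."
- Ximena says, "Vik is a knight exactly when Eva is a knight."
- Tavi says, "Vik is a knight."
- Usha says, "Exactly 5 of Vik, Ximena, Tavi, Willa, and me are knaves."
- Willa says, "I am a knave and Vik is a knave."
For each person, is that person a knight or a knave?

Knights: Vik, Eva, Ximena, and Tavi. Knaves: Usha and Willa.

Vik (knight): "Willa is a knave" — true. ✓
Eva is a knight, so "Willa is a knave" must be true — and it is.
Ximena is a knight; "Vik is a knight exactly when Eva is a knight" is true, as required.
Tavi is a knight; "Vik is a knight" is true, as required.
Usha is a knave, so "exactly 5 of Vik, Ximena, Tavi, Willa, and me are knaves" must be False — and it is.
Willa is a knave, so "I am a knave and Vik is a knave" must be False — and it is.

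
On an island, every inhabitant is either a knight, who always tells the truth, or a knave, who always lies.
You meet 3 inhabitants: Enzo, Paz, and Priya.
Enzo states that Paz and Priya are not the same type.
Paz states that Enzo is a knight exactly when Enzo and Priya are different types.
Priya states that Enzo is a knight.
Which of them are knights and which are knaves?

As a knight, Enzo's statement "Paz and Priya are not the same type" should be true; it is.
Paz is a knave, and the claim "Enzo is a knight exactly when Enzo and Priya are different types" is indeed False.
Priya is a knight, so "Enzo is a knight" must be true — and it is.

Enzo is a knight, Paz is a knave, and Priya is a knight.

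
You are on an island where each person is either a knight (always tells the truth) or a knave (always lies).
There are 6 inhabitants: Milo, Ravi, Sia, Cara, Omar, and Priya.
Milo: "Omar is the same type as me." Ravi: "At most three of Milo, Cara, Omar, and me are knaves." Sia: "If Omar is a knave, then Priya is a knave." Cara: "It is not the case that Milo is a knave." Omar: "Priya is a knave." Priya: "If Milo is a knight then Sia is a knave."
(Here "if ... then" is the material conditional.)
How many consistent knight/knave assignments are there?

Consistent assignments:
  Milo=knight, Ravi=knight, Sia=knight, Cara=knight, Omar=knight, Priya=knave

1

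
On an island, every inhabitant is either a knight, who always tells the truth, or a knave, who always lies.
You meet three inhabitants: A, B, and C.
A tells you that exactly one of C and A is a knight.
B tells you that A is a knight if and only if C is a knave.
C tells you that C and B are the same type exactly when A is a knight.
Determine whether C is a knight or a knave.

C is a knave.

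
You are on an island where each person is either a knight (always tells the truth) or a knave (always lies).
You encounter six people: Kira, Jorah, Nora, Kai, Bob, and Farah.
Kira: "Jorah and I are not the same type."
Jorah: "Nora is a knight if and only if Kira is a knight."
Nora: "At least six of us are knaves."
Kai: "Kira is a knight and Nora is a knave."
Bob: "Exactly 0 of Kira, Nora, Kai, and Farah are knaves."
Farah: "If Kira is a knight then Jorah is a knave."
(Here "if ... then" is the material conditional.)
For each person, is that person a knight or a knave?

Kira is a knight, Jorah is a knave, Nora is a knave, Kai is a knight, Bob is a knave, and Farah is a knight.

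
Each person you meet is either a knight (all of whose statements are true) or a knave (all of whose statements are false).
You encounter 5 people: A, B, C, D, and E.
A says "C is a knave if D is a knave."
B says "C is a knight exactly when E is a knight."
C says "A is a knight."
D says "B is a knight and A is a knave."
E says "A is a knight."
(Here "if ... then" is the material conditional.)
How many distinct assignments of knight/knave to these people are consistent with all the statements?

0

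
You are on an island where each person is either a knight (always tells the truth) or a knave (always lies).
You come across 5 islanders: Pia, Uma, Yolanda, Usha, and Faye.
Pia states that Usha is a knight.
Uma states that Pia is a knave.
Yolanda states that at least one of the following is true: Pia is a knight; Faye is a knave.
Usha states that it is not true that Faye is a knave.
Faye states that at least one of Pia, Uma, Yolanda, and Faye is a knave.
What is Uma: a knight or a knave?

Uma is a knave.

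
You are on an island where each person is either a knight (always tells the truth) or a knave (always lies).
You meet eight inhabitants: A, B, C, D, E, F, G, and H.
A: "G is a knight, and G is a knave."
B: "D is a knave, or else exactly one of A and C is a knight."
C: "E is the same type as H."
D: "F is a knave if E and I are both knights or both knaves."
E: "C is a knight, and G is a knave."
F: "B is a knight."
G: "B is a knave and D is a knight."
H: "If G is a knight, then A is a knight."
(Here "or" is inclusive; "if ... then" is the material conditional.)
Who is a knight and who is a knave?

Knights: B, F, and H. Knaves: A, C, D, E, and G.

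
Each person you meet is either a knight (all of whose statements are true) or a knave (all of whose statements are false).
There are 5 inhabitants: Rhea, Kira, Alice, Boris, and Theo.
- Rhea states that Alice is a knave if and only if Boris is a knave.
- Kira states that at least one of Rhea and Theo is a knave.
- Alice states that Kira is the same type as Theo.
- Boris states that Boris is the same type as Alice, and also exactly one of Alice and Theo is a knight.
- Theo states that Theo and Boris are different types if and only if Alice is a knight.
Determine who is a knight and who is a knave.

Rhea is a knave, Kira is a knight, Alice is a knight, Boris is a knave, and Theo is a knight.

Suppose Rhea is a knight. Then Rhea's statement "Alice is a knave if and only if Boris is a knave" would have to be true. Checking the 16 ways to assign the others, none is consistent with every speaker.
(For instance, with Kira=knight, Alice=knight, Boris=knave, Theo=knight, Rhea's claim "Alice is a knave if and only if Boris is a knave" comes out false where it would need to be true.)
So Rhea must be a knave, making "Alice is a knave if and only if Boris is a knave" false. Taking Rhea=knave, Kira=knight, Alice=knight, Boris=knave, Theo=knight, each remaining statement checks out:
  Kira (knight): "at least one of Rhea and Theo is a knave" — true. ✓
  Alice (knight): "Kira is the same type as Theo" — true. ✓
  Boris (knave): "Boris is the same type as Alice, and also exactly one of Alice and Theo is a knight" — false. ✓
  Theo (knight): "Theo and Boris are different types if and only if Alice is a knight" — true. ✓
This is the unique consistent assignment.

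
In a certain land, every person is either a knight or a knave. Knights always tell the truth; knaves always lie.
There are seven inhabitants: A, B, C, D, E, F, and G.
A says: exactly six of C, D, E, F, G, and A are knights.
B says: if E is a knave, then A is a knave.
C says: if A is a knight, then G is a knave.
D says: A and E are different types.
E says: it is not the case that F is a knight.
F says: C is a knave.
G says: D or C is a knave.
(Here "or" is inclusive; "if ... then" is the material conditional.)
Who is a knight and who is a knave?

As a knave, A's statement "exactly six of C, D, E, F, G, and A are knights" should be False; it is.
B is a knight, so "if E is a knave, then A is a knave" must be true — and it is.
Since C is a knight, "if A is a knight, then G is a knave" needs to be true, which holds.
D is a knight, so "A and E are different types" must be true — and it is.
E (knight): "it is not the case that F is a knight" — true. ✓
F is a knave, so "C is a knave" must be False — and it is.
G is a knave, so "D or C is a knave" must be False — and it is.

A is a knave, B is a knight, C is a knight, D is a knight, E is a knight, F is a knave, and G is a knave.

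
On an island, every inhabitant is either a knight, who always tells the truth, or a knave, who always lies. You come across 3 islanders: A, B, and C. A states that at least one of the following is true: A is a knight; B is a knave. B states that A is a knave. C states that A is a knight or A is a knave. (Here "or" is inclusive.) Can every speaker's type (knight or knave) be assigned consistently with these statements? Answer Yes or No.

Yes

One consistent assignment: A=knight, B=knave, C=knight.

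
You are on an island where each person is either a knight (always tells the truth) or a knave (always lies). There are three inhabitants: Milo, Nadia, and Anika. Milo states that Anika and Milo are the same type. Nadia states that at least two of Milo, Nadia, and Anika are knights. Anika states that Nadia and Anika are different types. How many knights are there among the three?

1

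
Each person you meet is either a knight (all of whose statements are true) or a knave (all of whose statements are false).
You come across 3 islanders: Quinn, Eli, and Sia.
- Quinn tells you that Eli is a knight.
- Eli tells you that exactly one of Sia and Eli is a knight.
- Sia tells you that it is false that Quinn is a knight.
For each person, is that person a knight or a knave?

Knights: Quinn and Eli. Knaves: Sia.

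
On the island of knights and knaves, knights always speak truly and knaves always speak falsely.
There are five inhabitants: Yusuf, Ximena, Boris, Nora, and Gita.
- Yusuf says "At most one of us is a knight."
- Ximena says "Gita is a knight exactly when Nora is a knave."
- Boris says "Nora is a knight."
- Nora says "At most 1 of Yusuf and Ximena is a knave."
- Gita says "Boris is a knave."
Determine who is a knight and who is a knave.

Suppose Yusuf is a knight. Then Yusuf's statement "at most one of us is a knight" would have to be true. Checking the 16 ways to assign the others, none is consistent with every speaker.
(For instance, with Ximena=knight, Boris=knight, Nora=knight, Gita=knave, Yusuf's claim "at most one of us is a knight" comes out false where it would need to be true.)
So Yusuf must be a knave, making "at most one of us is a knight" false. Taking Yusuf=knave, Ximena=knight, Boris=knight, Nora=knight, Gita=knave, each remaining statement checks out:
  Ximena (knight): "Gita is a knight exactly when Nora is a knave" — true. ✓
  Boris (knight): "Nora is a knight" — true. ✓
  Nora (knight): "at most 1 of Yusuf and Ximena is a knave" — true. ✓
  Gita (knave): "Boris is a knave" — false. ✓
This is the unique consistent assignment.

Yusuf is a knave, Ximena is a knight, Boris is a knight, Nora is a knight, and Gita is a knave.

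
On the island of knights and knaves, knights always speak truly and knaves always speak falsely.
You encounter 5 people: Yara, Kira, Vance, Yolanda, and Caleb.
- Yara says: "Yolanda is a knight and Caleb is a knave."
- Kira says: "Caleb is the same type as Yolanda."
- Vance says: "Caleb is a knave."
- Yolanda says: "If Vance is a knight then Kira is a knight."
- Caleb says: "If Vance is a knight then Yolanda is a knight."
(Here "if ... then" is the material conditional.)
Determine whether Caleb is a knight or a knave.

Caleb is a knight.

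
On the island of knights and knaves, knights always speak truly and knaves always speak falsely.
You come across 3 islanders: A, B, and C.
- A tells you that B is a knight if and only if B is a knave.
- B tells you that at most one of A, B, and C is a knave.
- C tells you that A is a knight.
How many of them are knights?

The unique consistent assignment is A=knave, B=knave, C=knave.
That has 0 knights.

0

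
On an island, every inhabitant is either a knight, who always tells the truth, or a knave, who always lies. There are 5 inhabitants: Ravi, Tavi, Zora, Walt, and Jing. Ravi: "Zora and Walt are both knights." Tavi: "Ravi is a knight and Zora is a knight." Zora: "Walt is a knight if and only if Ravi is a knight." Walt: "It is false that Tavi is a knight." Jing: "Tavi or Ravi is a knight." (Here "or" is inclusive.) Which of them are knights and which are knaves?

Since Ravi is a knave, "Zora and Walt are both knights" needs to be false, which holds.
Tavi (knave): "Ravi is a knight and Zora is a knight" — false. ✓
Zora is a knave; "Walt is a knight if and only if Ravi is a knight" is false, as required.
Walt (knight): "it is false that Tavi is a knight" — True. ✓
Jing is a knave, and the claim "Tavi or Ravi is a knight" is indeed false.

Knights: Walt. Knaves: Ravi, Tavi, Zora, and Jing.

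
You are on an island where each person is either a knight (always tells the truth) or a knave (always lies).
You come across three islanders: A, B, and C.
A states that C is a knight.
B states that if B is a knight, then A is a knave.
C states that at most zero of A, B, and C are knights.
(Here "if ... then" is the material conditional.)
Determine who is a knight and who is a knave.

A is a knave; "C is a knight" is False, as required.
B is a knight, so "if B is a knight, then A is a knave" must be true — and it is.
As a knave, C's statement "at most zero of A, B, and C are knights" should be False; it is.

A is a knave, B is a knight, and C is a knave.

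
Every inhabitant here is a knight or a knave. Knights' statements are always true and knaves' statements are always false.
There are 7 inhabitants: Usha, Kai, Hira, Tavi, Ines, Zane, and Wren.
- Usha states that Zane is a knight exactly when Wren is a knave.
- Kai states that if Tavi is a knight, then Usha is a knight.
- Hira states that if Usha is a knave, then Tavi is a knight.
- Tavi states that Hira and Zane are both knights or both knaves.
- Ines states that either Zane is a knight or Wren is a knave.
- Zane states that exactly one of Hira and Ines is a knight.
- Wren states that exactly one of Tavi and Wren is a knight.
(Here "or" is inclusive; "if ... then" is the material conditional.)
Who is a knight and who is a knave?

Knights: Kai, Ines, Zane, and Wren. Knaves: Usha, Hira, and Tavi.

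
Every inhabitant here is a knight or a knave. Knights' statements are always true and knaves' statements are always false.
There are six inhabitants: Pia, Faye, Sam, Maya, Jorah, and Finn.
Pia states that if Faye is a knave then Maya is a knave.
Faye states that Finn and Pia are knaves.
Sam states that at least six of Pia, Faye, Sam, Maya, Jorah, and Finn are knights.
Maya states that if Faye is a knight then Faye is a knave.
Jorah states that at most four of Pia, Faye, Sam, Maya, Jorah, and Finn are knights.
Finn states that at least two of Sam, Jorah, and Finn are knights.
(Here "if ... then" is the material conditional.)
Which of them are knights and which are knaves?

Pia is a knave, Faye is a knave, Sam is a knave, Maya is a knight, Jorah is a knight, and Finn is a knight.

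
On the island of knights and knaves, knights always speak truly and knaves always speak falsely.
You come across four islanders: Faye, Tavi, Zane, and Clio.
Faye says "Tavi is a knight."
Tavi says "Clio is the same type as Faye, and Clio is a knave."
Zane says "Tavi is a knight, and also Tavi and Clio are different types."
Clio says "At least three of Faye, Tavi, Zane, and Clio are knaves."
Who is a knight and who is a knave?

Knights: Clio. Knaves: Faye, Tavi, and Zane.

Faye is a knave, and the claim "Tavi is a knight" is indeed False.
Tavi is a knave, and the claim "Clio is the same type as Faye, and Clio is a knave" is indeed False.
Zane is a knave, and the claim "Tavi is a knight, and also Tavi and Clio are different types" is indeed False.
As a knight, Clio's statement "at least three of Faye, Tavi, Zane, and Clio are knaves" should be True; it is.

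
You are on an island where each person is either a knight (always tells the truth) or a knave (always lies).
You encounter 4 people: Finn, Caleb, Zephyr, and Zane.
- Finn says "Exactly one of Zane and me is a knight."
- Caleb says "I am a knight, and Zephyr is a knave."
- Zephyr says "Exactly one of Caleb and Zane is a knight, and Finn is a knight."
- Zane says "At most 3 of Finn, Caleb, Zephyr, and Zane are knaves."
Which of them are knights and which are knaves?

Finn is a knave; "exactly one of Zane and me is a knight" is false, as required.
As a knave, Caleb's statement "I am a knight, and Zephyr is a knave" should be false; it is.
Zephyr is a knave, and the claim "exactly one of Caleb and Zane is a knight, and Finn is a knight" is indeed false.
Zane is a knave, so "at most 3 of Finn, Caleb, Zephyr, and Zane are knaves" must be false — and it is.

Finn is a knave, Caleb is a knave, Zephyr is a knave, and Zane is a knave.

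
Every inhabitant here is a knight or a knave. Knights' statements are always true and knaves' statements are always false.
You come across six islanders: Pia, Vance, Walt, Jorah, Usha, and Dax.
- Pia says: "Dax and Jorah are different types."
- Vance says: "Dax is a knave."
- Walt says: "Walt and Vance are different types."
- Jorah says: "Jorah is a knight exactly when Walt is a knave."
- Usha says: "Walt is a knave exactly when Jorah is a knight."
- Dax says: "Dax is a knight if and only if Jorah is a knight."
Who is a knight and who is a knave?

Pia is a knave, Vance is a knave, Walt is a knave, Jorah is a knight, Usha is a knight, and Dax is a knight.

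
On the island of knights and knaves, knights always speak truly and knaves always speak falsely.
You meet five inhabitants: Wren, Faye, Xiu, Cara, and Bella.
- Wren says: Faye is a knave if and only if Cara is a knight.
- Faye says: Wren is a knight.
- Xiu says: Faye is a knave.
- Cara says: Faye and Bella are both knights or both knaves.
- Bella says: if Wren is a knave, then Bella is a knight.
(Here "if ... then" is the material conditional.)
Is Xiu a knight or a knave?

Xiu is a knight.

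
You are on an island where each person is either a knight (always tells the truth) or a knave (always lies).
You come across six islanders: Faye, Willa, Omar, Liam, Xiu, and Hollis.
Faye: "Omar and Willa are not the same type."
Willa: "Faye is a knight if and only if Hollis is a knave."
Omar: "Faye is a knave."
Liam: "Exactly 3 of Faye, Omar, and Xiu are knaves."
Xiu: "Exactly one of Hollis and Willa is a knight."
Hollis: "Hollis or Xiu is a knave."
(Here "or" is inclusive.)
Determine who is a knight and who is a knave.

Knights: Willa, Omar, and Hollis. Knaves: Faye, Liam, and Xiu.

Faye is a knave; "Omar and Willa are not the same type" is false, as required.
Willa (knight): "Faye is a knight if and only if Hollis is a knave" — true. ✓
Omar is a knight, and the claim "Faye is a knave" is indeed true.
Liam is a knave, and the claim "exactly 3 of Faye, Omar, and Xiu are knaves" is indeed false.
Xiu is a knave, so "exactly one of Hollis and Willa is a knight" must be false — and it is.
Hollis is a knight; "Hollis or Xiu is a knave" is true, as required.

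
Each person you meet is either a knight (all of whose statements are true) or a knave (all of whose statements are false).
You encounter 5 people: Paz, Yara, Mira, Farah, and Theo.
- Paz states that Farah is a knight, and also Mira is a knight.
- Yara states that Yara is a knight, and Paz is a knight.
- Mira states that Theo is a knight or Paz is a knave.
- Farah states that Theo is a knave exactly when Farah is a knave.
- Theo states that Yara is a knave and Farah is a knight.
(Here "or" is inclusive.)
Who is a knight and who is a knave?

Suppose Paz is a knave. Then Paz's statement "Farah is a knight, and also Mira is a knight" would have to be false. Checking the 16 ways to assign the others, none is consistent with every speaker.
(For instance, with Yara=knave, Mira=knight, Farah=knight, Theo=knight, Paz's claim "Farah is a knight, and also Mira is a knight" comes out true where it would need to be false.)
So Paz must be a knight, making "Farah is a knight, and also Mira is a knight" true. Taking Paz=knight, Yara=knave, Mira=knight, Farah=knight, Theo=knight, each remaining statement checks out:
  Yara (knave): "Yara is a knight, and Paz is a knight" — false. ✓
  Mira (knight): "Theo is a knight or Paz is a knave" — true. ✓
  Farah (knight): "Theo is a knave exactly when Farah is a knave" — true. ✓
  Theo (knight): "Yara is a knave and Farah is a knight" — true. ✓
This is the unique consistent assignment.

Paz is a knight, Yara is a knave, Mira is a knight, Farah is a knight, and Theo is a knight.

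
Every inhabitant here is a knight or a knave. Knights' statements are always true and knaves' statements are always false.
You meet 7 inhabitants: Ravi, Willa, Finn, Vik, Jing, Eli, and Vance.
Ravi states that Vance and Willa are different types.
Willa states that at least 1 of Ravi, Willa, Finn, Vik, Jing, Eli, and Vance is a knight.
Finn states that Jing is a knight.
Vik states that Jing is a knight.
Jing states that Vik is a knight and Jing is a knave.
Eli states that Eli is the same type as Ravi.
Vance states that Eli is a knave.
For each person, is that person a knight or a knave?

Knights: Ravi, Willa, and Eli. Knaves: Finn, Vik, Jing, and Vance.

Ravi is a knight; "Vance and Willa are different types" is True, as required.
Since Willa is a knight, "at least 1 of Ravi, Willa, Finn, Vik, Jing, Eli, and Vance is a knight" needs to be True, which holds.
Finn (knave): "Jing is a knight" — false. ✓
As a knave, Vik's statement "Jing is a knight" should be false; it is.
Jing (knave): "Vik is a knight and Jing is a knave" — false. ✓
Eli is a knight, and the claim "Eli is the same type as Ravi" is indeed True.
Vance (knave): "Eli is a knave" — false. ✓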